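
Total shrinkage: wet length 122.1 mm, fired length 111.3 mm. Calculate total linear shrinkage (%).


TS = (122.1 - 111.3) / 122.1 * 100 = 8.85%

8.85


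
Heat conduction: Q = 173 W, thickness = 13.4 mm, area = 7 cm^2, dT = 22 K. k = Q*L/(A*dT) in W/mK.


k = 173*13.4/1000/(7/10000*22) = 150.53 W/mK

150.53


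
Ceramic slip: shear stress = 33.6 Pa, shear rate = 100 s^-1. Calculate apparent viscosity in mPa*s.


eta = tau/gamma * 1000 = 33.6/100 * 1000 = 336.0 mPa*s

336.0


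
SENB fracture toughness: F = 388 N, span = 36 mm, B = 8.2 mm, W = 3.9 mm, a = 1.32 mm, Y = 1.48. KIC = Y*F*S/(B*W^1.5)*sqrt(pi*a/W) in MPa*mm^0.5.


KIC = 1.48*388*36/(8.2*3.9^1.5)*sqrt(pi*1.32/3.9) = 337.53

337.53


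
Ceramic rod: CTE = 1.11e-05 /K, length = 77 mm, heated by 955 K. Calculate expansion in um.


dL = 1.11e-05 * 77 * 955 * 1000 = 816.239 um

816.239


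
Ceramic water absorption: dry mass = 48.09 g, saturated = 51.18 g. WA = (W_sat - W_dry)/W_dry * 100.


WA = (51.18 - 48.09) / 48.09 * 100 = 6.43%

6.43


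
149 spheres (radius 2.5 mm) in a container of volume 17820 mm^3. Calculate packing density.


V_sphere = 4/3*pi*2.5^3 = 65.4498 mm^3
Total V = 149*65.4498 = 9752.0202 mm^3
PD = 9752.0202 / 17820 = 0.547

0.547


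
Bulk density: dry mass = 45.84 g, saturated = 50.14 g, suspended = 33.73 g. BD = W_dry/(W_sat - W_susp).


BD = 45.84 / (50.14 - 33.73) = 45.84 / 16.41 = 2.793 g/cm^3

2.793


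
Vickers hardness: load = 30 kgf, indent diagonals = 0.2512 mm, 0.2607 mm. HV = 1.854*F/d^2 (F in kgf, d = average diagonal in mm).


d_avg = (0.2512+0.2607)/2 = 0.25595 mm
HV = 1.854*30/0.25595^2 = 849

849


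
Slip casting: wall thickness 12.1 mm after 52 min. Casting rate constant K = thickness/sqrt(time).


K = 12.1 / sqrt(52) = 12.1 / 7.2111 = 1.678 mm/min^0.5

1.678


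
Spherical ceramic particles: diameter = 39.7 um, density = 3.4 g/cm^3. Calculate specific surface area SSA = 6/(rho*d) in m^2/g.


SSA = 6 / (3.4 * 39.7) = 0.044 m^2/g

0.044


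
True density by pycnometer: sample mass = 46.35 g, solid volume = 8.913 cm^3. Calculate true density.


TD = 46.35 / 8.913 = 5.2 g/cm^3

5.2


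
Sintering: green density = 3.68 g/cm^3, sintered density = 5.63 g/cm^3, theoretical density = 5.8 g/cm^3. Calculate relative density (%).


Relative = 5.63 / 5.8 * 100 = 97.1%

97.1


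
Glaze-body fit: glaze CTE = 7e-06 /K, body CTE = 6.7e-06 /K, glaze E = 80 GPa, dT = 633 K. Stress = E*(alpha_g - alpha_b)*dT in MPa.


Stress = 80*1000*(7e-06 - 6.7e-06)*633 = 15.2 MPa

15.2


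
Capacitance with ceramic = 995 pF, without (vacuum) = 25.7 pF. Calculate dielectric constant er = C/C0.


er = 995 / 25.7 = 38.72

38.72


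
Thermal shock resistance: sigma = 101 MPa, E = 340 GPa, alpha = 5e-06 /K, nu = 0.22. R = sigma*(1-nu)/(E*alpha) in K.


R = 101*(1-0.22)/(340*1000*5e-06) = 46 K

46


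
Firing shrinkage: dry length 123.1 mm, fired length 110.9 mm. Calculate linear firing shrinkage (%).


FS = (123.1 - 110.9) / 123.1 * 100 = 9.91%

9.91


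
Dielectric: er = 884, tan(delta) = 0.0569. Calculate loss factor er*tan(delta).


Loss = 884 * 0.0569 = 50.3

50.3


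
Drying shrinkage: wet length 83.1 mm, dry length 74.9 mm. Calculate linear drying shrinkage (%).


DS = (83.1 - 74.9) / 83.1 * 100 = 9.87%

9.87


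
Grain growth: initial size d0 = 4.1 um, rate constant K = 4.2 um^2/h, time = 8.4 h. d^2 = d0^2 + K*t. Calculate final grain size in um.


d^2 = 4.1^2 + 4.2*8.4 = 52.09
d = sqrt(52.09) = 7.22 um

7.22


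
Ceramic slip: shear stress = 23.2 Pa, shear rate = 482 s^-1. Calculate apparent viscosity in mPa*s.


eta = tau/gamma * 1000 = 23.2/482 * 1000 = 48.1 mPa*s

48.1


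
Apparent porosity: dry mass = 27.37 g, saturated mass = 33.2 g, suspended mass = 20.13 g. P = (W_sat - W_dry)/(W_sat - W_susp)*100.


P = (33.2 - 27.37) / (33.2 - 20.13) * 100 = 5.83 / 13.07 * 100 = 44.6%

44.6


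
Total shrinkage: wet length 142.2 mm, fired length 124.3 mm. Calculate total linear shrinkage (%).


TS = (142.2 - 124.3) / 142.2 * 100 = 12.59%

12.59


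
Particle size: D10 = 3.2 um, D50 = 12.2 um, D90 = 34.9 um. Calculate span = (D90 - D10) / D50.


Span = (34.9 - 3.2) / 12.2 = 31.7 / 12.2 = 2.598

2.598


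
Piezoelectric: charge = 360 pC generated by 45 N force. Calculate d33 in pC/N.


d33 = 360 / 45 = 8.0 pC/N

8.0


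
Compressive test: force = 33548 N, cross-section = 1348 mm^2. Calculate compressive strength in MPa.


CS = 33548 / 1348 = 24.9 MPa

24.9


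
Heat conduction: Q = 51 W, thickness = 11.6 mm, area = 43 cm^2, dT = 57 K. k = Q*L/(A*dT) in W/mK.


k = 51*11.6/1000/(43/10000*57) = 2.41 W/mK

2.41


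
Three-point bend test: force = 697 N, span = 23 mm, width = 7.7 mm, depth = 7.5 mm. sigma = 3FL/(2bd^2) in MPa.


sigma = 3*697*23/(2*7.7*7.5^2) = 55.5 MPa

55.5


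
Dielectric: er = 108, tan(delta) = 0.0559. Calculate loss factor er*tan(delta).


Loss = 108 * 0.0559 = 6.037

6.037


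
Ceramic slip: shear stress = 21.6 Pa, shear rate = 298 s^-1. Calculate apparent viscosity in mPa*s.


eta = tau/gamma * 1000 = 21.6/298 * 1000 = 72.5 mPa*s

72.5


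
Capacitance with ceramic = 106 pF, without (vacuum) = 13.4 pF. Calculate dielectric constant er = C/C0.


er = 106 / 13.4 = 7.91

7.91


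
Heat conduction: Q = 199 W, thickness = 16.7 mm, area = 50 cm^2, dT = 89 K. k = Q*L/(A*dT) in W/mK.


k = 199*16.7/1000/(50/10000*89) = 7.47 W/mK

7.47


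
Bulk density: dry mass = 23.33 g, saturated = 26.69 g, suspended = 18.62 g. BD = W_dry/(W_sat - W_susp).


BD = 23.33 / (26.69 - 18.62) = 23.33 / 8.07 = 2.891 g/cm^3

2.891


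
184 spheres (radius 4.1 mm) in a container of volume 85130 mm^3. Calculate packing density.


V_sphere = 4/3*pi*4.1^3 = 288.6956 mm^3
Total V = 184*288.6956 = 53119.9904 mm^3
PD = 53119.9904 / 85130 = 0.624

0.624


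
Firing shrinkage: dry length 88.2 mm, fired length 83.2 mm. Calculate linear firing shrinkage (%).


FS = (88.2 - 83.2) / 88.2 * 100 = 5.67%

5.67


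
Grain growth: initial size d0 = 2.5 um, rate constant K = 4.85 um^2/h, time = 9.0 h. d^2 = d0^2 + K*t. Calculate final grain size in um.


d^2 = 2.5^2 + 4.85*9.0 = 49.9
d = sqrt(49.9) = 7.06 um

7.06


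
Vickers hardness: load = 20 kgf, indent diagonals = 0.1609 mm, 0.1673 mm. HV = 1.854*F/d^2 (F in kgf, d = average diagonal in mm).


d_avg = (0.1609+0.1673)/2 = 0.1641 mm
HV = 1.854*20/0.1641^2 = 1377

1377


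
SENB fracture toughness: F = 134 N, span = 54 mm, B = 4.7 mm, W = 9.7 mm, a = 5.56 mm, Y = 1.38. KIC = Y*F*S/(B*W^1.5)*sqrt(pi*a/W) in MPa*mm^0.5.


KIC = 1.38*134*54/(4.7*9.7^1.5)*sqrt(pi*5.56/9.7) = 94.37

94.37


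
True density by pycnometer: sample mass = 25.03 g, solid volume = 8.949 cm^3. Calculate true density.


TD = 25.03 / 8.949 = 2.797 g/cm^3

2.797


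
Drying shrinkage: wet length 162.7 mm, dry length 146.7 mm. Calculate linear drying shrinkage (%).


DS = (162.7 - 146.7) / 162.7 * 100 = 9.83%

9.83


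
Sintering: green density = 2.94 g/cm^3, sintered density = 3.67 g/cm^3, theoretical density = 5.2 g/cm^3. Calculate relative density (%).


Relative = 3.67 / 5.2 * 100 = 70.6%

70.6


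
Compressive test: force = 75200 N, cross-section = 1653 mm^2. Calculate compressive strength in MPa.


CS = 75200 / 1653 = 45.5 MPa

45.5


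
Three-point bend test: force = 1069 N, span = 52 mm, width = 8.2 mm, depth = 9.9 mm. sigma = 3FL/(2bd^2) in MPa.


sigma = 3*1069*52/(2*8.2*9.9^2) = 103.7 MPa

103.7


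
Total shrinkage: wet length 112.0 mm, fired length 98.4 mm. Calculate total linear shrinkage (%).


TS = (112.0 - 98.4) / 112.0 * 100 = 12.14%

12.14


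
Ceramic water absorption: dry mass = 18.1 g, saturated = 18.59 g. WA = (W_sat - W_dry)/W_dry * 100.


WA = (18.59 - 18.1) / 18.1 * 100 = 2.71%

2.71


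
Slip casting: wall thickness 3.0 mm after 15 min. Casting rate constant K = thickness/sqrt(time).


K = 3.0 / sqrt(15) = 3.0 / 3.873 = 0.775 mm/min^0.5

0.775


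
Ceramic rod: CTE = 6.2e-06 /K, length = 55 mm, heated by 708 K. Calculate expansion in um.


dL = 6.2e-06 * 55 * 708 * 1000 = 241.428 um

241.428


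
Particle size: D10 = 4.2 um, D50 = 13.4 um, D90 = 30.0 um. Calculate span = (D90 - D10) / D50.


Span = (30.0 - 4.2) / 13.4 = 25.8 / 13.4 = 1.925

1.925


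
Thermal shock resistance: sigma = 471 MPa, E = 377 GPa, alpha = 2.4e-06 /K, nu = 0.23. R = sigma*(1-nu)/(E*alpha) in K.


R = 471*(1-0.23)/(377*1000*2.4e-06) = 401 K

401


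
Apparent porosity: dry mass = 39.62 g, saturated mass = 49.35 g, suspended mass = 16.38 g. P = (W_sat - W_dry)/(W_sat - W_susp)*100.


P = (49.35 - 39.62) / (49.35 - 16.38) * 100 = 9.73 / 32.97 * 100 = 29.5%

29.5


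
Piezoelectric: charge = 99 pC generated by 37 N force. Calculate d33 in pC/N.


d33 = 99 / 37 = 2.7 pC/N

2.7


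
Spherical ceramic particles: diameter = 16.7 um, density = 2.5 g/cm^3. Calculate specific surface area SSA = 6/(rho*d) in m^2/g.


SSA = 6 / (2.5 * 16.7) = 0.144 m^2/g

0.144


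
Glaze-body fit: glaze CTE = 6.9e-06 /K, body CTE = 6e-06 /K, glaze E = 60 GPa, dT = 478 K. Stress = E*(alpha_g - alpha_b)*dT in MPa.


Stress = 60*1000*(6.9e-06 - 6e-06)*478 = 25.8 MPa

25.8


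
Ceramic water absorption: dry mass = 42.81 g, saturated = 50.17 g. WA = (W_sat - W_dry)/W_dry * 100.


WA = (50.17 - 42.81) / 42.81 * 100 = 17.19%

17.19


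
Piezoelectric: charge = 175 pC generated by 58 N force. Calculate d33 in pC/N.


d33 = 175 / 58 = 3.0 pC/N

3.0


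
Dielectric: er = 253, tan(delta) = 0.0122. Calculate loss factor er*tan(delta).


Loss = 253 * 0.0122 = 3.087

3.087


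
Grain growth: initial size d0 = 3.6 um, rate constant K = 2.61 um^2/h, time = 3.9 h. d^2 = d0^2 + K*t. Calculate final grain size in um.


d^2 = 3.6^2 + 2.61*3.9 = 23.139
d = sqrt(23.139) = 4.81 um

4.81


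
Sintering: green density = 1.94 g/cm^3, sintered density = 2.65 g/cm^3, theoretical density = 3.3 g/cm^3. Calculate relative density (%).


Relative = 2.65 / 3.3 * 100 = 80.3%

80.3


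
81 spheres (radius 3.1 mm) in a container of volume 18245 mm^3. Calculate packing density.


V_sphere = 4/3*pi*3.1^3 = 124.7882 mm^3
Total V = 81*124.7882 = 10107.8442 mm^3
PD = 10107.8442 / 18245 = 0.554

0.554


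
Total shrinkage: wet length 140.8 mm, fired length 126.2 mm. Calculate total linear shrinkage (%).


TS = (140.8 - 126.2) / 140.8 * 100 = 10.37%

10.37


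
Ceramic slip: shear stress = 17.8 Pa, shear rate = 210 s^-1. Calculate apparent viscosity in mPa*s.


eta = tau/gamma * 1000 = 17.8/210 * 1000 = 84.8 mPa*s

84.8


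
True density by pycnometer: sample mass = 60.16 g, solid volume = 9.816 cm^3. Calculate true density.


TD = 60.16 / 9.816 = 6.129 g/cm^3

6.129


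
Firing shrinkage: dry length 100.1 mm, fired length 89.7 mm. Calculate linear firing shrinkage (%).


FS = (100.1 - 89.7) / 100.1 * 100 = 10.39%

10.39


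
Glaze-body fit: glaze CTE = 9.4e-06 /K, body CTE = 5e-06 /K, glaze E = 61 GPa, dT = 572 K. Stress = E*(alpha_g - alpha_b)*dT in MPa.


Stress = 61*1000*(9.4e-06 - 5e-06)*572 = 153.5 MPa

153.5


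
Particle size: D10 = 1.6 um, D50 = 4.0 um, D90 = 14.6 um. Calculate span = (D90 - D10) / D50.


Span = (14.6 - 1.6) / 4.0 = 13.0 / 4.0 = 3.25

3.25


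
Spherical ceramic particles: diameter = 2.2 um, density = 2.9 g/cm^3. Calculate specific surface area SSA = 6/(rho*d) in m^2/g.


SSA = 6 / (2.9 * 2.2) = 0.94 m^2/g

0.94


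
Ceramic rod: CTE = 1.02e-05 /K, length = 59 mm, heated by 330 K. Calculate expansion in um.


dL = 1.02e-05 * 59 * 330 * 1000 = 198.594 um

198.594


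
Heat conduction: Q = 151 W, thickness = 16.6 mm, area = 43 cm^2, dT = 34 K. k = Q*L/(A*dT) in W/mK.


k = 151*16.6/1000/(43/10000*34) = 17.15 W/mK

17.15


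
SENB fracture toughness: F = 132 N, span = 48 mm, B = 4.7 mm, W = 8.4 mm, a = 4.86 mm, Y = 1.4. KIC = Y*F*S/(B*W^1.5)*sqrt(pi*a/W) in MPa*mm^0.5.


KIC = 1.4*132*48/(4.7*8.4^1.5)*sqrt(pi*4.86/8.4) = 104.52

104.52


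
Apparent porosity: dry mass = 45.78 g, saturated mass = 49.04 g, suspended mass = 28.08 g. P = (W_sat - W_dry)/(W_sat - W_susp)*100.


P = (49.04 - 45.78) / (49.04 - 28.08) * 100 = 3.26 / 20.96 * 100 = 15.6%

15.6


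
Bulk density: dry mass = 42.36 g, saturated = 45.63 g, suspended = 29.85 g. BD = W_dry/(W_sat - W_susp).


BD = 42.36 / (45.63 - 29.85) = 42.36 / 15.78 = 2.684 g/cm^3

2.684


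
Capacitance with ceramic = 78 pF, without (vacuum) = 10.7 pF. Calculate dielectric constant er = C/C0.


er = 78 / 10.7 = 7.29

7.29


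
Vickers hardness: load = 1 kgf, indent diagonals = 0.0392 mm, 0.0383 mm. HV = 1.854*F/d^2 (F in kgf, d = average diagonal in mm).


d_avg = (0.0392+0.0383)/2 = 0.03875 mm
HV = 1.854*1/0.03875^2 = 1235

1235


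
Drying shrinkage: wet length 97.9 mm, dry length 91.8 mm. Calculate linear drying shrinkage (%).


DS = (97.9 - 91.8) / 97.9 * 100 = 6.23%

6.23


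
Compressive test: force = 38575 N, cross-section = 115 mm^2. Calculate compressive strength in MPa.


CS = 38575 / 115 = 335.4 MPa

335.4


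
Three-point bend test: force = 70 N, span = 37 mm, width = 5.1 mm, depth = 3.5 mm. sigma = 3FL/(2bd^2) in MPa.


sigma = 3*70*37/(2*5.1*3.5^2) = 62.2 MPa

62.2


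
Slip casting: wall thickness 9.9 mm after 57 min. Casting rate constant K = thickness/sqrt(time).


K = 9.9 / sqrt(57) = 9.9 / 7.5498 = 1.311 mm/min^0.5

1.311


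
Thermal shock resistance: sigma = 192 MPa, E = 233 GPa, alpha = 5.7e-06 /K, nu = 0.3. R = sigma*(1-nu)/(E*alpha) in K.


R = 192*(1-0.3)/(233*1000*5.7e-06) = 101 K

101


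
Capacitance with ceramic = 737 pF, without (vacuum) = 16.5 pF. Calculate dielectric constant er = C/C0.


er = 737 / 16.5 = 44.67

44.67


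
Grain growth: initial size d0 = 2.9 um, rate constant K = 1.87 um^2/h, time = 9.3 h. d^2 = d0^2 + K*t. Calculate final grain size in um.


d^2 = 2.9^2 + 1.87*9.3 = 25.801
d = sqrt(25.801) = 5.08 um

5.08


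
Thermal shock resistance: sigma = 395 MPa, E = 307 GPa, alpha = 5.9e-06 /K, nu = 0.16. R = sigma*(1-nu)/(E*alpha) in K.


R = 395*(1-0.16)/(307*1000*5.9e-06) = 183 K

183


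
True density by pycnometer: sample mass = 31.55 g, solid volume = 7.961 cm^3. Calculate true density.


TD = 31.55 / 7.961 = 3.963 g/cm^3

3.963


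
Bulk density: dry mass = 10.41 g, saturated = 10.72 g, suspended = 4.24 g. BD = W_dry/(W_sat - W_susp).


BD = 10.41 / (10.72 - 4.24) = 10.41 / 6.48 = 1.606 g/cm^3

1.606


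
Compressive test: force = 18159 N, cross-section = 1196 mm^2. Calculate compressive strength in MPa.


CS = 18159 / 1196 = 15.2 MPa

15.2


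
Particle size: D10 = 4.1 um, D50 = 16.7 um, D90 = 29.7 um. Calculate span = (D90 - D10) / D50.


Span = (29.7 - 4.1) / 16.7 = 25.6 / 16.7 = 1.533

1.533


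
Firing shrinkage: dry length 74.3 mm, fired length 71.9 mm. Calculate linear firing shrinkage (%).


FS = (74.3 - 71.9) / 74.3 * 100 = 3.23%

3.23


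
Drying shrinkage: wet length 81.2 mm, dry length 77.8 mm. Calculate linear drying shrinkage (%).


DS = (81.2 - 77.8) / 81.2 * 100 = 4.19%

4.19


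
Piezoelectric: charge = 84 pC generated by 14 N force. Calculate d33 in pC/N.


d33 = 84 / 14 = 6.0 pC/N

6.0


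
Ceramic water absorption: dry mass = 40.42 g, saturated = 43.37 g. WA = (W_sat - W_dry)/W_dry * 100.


WA = (43.37 - 40.42) / 40.42 * 100 = 7.3%

7.3


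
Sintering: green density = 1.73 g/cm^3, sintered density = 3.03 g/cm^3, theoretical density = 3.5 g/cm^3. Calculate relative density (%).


Relative = 3.03 / 3.5 * 100 = 86.6%

86.6


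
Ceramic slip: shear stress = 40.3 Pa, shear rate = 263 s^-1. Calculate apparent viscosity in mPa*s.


eta = tau/gamma * 1000 = 40.3/263 * 1000 = 153.2 mPa*s

153.2


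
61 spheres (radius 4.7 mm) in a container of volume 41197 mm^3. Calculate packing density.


V_sphere = 4/3*pi*4.7^3 = 434.8928 mm^3
Total V = 61*434.8928 = 26528.4608 mm^3
PD = 26528.4608 / 41197 = 0.644

0.644


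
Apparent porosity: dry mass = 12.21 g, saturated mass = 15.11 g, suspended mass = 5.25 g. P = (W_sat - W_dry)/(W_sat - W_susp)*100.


P = (15.11 - 12.21) / (15.11 - 5.25) * 100 = 2.9 / 9.86 * 100 = 29.4%

29.4


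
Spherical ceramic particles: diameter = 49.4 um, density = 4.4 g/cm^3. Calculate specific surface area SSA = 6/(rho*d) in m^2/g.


SSA = 6 / (4.4 * 49.4) = 0.028 m^2/g

0.028


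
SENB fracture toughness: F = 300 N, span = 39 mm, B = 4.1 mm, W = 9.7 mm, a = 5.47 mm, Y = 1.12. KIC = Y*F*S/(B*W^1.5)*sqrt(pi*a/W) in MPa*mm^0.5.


KIC = 1.12*300*39/(4.1*9.7^1.5)*sqrt(pi*5.47/9.7) = 140.81

140.81


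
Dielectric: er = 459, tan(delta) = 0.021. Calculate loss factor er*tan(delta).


Loss = 459 * 0.021 = 9.639

9.639


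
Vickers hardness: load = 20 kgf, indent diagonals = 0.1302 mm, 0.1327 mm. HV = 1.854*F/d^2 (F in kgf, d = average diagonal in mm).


d_avg = (0.1302+0.1327)/2 = 0.13145 mm
HV = 1.854*20/0.13145^2 = 2146

2146


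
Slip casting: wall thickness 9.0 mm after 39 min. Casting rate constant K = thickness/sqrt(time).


K = 9.0 / sqrt(39) = 9.0 / 6.245 = 1.441 mm/min^0.5

1.441


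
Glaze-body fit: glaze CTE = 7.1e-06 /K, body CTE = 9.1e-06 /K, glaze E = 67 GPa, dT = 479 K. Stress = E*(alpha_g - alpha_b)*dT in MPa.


Stress = 67*1000*(7.1e-06 - 9.1e-06)*479 = -64.2 MPa

-64.2


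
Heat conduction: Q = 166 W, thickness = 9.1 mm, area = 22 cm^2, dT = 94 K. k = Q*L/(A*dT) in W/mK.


k = 166*9.1/1000/(22/10000*94) = 7.3 W/mK

7.3


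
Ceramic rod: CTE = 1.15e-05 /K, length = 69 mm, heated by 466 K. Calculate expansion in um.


dL = 1.15e-05 * 69 * 466 * 1000 = 369.771 um

369.771


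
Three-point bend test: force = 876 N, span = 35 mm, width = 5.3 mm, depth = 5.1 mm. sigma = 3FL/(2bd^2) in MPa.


sigma = 3*876*35/(2*5.3*5.1^2) = 333.6 MPa

333.6


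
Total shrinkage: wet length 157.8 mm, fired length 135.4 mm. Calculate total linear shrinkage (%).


TS = (157.8 - 135.4) / 157.8 * 100 = 14.2%

14.2


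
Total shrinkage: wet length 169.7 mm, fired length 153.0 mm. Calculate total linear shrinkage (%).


TS = (169.7 - 153.0) / 169.7 * 100 = 9.84%

9.84


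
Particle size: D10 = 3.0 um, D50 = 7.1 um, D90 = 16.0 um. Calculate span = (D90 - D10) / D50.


Span = (16.0 - 3.0) / 7.1 = 13.0 / 7.1 = 1.831

1.831


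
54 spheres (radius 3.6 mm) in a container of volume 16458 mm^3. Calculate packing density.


V_sphere = 4/3*pi*3.6^3 = 195.4322 mm^3
Total V = 54*195.4322 = 10553.3388 mm^3
PD = 10553.3388 / 16458 = 0.641

0.641


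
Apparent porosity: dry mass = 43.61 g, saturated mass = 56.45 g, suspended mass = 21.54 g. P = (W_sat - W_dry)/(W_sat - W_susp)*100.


P = (56.45 - 43.61) / (56.45 - 21.54) * 100 = 12.84 / 34.91 * 100 = 36.8%

36.8


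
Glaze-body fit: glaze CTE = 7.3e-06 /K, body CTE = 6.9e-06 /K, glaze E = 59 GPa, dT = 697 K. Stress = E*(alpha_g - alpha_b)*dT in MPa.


Stress = 59*1000*(7.3e-06 - 6.9e-06)*697 = 16.4 MPa

16.4


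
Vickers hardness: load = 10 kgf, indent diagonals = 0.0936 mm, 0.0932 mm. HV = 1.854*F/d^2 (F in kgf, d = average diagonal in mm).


d_avg = (0.0936+0.0932)/2 = 0.0934 mm
HV = 1.854*10/0.0934^2 = 2125

2125


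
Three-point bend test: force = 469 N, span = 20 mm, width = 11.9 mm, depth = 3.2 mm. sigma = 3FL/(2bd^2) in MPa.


sigma = 3*469*20/(2*11.9*3.2^2) = 115.5 MPa

115.5


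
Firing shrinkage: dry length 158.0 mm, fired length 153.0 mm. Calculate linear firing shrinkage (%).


FS = (158.0 - 153.0) / 158.0 * 100 = 3.16%

3.16


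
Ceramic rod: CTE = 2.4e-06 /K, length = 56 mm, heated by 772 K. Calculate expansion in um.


dL = 2.4e-06 * 56 * 772 * 1000 = 103.757 um

103.757


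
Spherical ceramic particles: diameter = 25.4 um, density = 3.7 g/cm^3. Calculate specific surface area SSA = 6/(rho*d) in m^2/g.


SSA = 6 / (3.7 * 25.4) = 0.064 m^2/g

0.064


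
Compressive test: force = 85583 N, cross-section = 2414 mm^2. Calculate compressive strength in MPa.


CS = 85583 / 2414 = 35.5 MPa

35.5


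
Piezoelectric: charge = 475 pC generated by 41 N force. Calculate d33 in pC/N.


d33 = 475 / 41 = 11.6 pC/N

11.6


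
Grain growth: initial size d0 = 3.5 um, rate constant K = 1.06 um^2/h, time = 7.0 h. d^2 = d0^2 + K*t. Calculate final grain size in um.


d^2 = 3.5^2 + 1.06*7.0 = 19.67
d = sqrt(19.67) = 4.44 um

4.44


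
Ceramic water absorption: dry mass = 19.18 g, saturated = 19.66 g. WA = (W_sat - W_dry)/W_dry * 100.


WA = (19.66 - 19.18) / 19.18 * 100 = 2.5%

2.5


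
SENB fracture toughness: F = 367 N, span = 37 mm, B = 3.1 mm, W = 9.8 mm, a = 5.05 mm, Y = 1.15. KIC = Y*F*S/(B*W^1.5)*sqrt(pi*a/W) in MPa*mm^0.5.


KIC = 1.15*367*37/(3.1*9.8^1.5)*sqrt(pi*5.05/9.8) = 208.92

208.92


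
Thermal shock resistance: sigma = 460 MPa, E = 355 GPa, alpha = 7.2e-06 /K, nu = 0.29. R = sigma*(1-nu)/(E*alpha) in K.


R = 460*(1-0.29)/(355*1000*7.2e-06) = 128 K

128


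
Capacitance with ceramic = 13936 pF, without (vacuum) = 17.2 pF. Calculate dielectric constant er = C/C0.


er = 13936 / 17.2 = 810.23

810.23


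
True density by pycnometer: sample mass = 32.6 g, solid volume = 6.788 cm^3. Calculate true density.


TD = 32.6 / 6.788 = 4.803 g/cm^3

4.803


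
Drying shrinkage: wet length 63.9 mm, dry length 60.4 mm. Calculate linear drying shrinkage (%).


DS = (63.9 - 60.4) / 63.9 * 100 = 5.48%

5.48


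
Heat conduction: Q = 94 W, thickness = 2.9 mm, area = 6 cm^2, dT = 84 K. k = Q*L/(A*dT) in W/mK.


k = 94*2.9/1000/(6/10000*84) = 5.41 W/mK

5.41


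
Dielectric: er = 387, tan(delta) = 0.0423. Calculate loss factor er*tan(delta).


Loss = 387 * 0.0423 = 16.37

16.37


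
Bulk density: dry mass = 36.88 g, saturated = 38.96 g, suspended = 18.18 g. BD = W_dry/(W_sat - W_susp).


BD = 36.88 / (38.96 - 18.18) = 36.88 / 20.78 = 1.775 g/cm^3

1.775


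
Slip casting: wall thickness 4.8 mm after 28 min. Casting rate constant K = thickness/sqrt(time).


K = 4.8 / sqrt(28) = 4.8 / 5.2915 = 0.907 mm/min^0.5

0.907


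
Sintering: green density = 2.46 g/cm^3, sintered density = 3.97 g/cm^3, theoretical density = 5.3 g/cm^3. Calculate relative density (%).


Relative = 3.97 / 5.3 * 100 = 74.9%

74.9


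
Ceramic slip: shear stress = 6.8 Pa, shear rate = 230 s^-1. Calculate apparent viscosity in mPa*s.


eta = tau/gamma * 1000 = 6.8/230 * 1000 = 29.6 mPa*s

29.6


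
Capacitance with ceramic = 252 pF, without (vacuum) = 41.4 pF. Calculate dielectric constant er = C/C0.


er = 252 / 41.4 = 6.09

6.09


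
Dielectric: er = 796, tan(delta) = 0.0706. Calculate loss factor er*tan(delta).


Loss = 796 * 0.0706 = 56.198

56.198


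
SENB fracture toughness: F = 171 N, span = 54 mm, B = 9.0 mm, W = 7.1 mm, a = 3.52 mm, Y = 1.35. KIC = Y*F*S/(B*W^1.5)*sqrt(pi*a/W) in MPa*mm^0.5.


KIC = 1.35*171*54/(9.0*7.1^1.5)*sqrt(pi*3.52/7.1) = 91.37

91.37


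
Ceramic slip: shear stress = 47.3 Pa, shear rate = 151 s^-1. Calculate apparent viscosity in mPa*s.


eta = tau/gamma * 1000 = 47.3/151 * 1000 = 313.2 mPa*s

313.2


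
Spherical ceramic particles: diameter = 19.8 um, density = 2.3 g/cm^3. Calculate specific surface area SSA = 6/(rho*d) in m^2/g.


SSA = 6 / (2.3 * 19.8) = 0.132 m^2/g

0.132


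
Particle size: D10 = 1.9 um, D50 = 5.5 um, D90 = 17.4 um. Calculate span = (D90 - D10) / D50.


Span = (17.4 - 1.9) / 5.5 = 15.5 / 5.5 = 2.818

2.818


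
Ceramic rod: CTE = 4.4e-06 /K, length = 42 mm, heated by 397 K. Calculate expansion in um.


dL = 4.4e-06 * 42 * 397 * 1000 = 73.366 um

73.366


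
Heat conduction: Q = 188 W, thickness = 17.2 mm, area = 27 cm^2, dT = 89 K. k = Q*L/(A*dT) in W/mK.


k = 188*17.2/1000/(27/10000*89) = 13.46 W/mK

13.46


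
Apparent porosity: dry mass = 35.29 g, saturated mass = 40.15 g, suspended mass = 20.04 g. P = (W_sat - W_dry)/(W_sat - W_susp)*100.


P = (40.15 - 35.29) / (40.15 - 20.04) * 100 = 4.86 / 20.11 * 100 = 24.2%

24.2


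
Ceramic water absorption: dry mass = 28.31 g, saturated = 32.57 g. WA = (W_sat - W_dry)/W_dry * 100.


WA = (32.57 - 28.31) / 28.31 * 100 = 15.05%

15.05


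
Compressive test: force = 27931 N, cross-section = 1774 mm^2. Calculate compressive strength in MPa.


CS = 27931 / 1774 = 15.7 MPa

15.7


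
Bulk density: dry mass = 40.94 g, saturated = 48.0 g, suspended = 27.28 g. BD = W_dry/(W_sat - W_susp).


BD = 40.94 / (48.0 - 27.28) = 40.94 / 20.72 = 1.976 g/cm^3

1.976


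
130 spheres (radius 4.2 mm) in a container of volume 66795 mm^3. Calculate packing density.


V_sphere = 4/3*pi*4.2^3 = 310.3391 mm^3
Total V = 130*310.3391 = 40344.083 mm^3
PD = 40344.083 / 66795 = 0.604

0.604


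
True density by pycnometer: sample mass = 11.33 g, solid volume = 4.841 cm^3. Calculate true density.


TD = 11.33 / 4.841 = 2.34 g/cm^3

2.34


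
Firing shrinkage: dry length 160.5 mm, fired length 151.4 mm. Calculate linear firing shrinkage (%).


FS = (160.5 - 151.4) / 160.5 * 100 = 5.67%

5.67


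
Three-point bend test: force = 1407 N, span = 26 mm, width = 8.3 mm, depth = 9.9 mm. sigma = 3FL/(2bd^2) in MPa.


sigma = 3*1407*26/(2*8.3*9.9^2) = 67.5 MPa

67.5


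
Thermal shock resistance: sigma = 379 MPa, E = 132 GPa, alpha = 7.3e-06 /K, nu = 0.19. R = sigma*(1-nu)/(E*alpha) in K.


R = 379*(1-0.19)/(132*1000*7.3e-06) = 319 K

319


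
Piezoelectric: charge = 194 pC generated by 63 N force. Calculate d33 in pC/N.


d33 = 194 / 63 = 3.1 pC/N

3.1


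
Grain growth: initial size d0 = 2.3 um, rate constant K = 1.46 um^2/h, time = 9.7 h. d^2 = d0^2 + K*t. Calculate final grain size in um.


d^2 = 2.3^2 + 1.46*9.7 = 19.452
d = sqrt(19.452) = 4.41 um

4.41


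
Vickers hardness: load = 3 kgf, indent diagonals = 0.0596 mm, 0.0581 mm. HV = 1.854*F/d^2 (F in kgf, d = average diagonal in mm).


d_avg = (0.0596+0.0581)/2 = 0.05885 mm
HV = 1.854*3/0.05885^2 = 1606

1606


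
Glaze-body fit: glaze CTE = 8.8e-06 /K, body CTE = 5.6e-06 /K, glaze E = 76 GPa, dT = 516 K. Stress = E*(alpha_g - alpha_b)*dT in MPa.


Stress = 76*1000*(8.8e-06 - 5.6e-06)*516 = 125.5 MPa

125.5


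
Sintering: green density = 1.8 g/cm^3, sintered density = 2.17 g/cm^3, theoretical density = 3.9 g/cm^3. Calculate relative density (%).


Relative = 2.17 / 3.9 * 100 = 55.6%

55.6


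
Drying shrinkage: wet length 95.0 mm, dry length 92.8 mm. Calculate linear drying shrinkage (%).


DS = (95.0 - 92.8) / 95.0 * 100 = 2.32%

2.32


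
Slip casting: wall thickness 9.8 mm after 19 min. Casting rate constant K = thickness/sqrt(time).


K = 9.8 / sqrt(19) = 9.8 / 4.3589 = 2.248 mm/min^0.5

2.248


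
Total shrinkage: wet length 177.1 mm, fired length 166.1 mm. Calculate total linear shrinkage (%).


TS = (177.1 - 166.1) / 177.1 * 100 = 6.21%

6.21


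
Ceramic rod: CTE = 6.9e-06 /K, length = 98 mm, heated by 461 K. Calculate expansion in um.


dL = 6.9e-06 * 98 * 461 * 1000 = 311.728 um

311.728


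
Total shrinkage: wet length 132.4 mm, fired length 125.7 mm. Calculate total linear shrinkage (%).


TS = (132.4 - 125.7) / 132.4 * 100 = 5.06%

5.06


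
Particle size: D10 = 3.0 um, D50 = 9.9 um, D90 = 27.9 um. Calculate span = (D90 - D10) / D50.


Span = (27.9 - 3.0) / 9.9 = 24.9 / 9.9 = 2.515

2.515


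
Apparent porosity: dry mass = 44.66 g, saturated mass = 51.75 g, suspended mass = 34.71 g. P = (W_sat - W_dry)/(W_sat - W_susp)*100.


P = (51.75 - 44.66) / (51.75 - 34.71) * 100 = 7.09 / 17.04 * 100 = 41.6%

41.6


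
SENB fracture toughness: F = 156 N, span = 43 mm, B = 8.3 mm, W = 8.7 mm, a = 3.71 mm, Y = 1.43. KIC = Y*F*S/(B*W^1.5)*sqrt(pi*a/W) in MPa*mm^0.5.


KIC = 1.43*156*43/(8.3*8.7^1.5)*sqrt(pi*3.71/8.7) = 52.13

52.13


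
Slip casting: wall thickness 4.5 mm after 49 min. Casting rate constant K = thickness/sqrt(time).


K = 4.5 / sqrt(49) = 4.5 / 7.0 = 0.643 mm/min^0.5

0.643


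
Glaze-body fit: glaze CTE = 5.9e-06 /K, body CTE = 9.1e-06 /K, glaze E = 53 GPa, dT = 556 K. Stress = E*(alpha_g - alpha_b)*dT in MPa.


Stress = 53*1000*(5.9e-06 - 9.1e-06)*556 = -94.3 MPa

-94.3


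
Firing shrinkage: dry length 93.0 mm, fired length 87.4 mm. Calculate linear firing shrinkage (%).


FS = (93.0 - 87.4) / 93.0 * 100 = 6.02%

6.02


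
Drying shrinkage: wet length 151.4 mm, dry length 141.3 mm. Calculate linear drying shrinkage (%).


DS = (151.4 - 141.3) / 151.4 * 100 = 6.67%

6.67


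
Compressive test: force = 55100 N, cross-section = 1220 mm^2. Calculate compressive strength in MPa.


CS = 55100 / 1220 = 45.2 MPa

45.2


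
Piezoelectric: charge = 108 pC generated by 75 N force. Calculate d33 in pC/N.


d33 = 108 / 75 = 1.4 pC/N

1.4


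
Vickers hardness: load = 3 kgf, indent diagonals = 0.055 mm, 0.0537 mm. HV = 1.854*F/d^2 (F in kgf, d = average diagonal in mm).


d_avg = (0.055+0.0537)/2 = 0.05435 mm
HV = 1.854*3/0.05435^2 = 1883

1883


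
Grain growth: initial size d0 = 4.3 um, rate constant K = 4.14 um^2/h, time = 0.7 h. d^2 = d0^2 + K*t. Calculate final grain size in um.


d^2 = 4.3^2 + 4.14*0.7 = 21.388
d = sqrt(21.388) = 4.62 um

4.62


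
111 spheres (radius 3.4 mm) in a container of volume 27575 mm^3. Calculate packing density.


V_sphere = 4/3*pi*3.4^3 = 164.6362 mm^3
Total V = 111*164.6362 = 18274.6182 mm^3
PD = 18274.6182 / 27575 = 0.663

0.663


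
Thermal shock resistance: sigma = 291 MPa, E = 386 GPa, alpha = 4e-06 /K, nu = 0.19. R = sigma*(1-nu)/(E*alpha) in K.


R = 291*(1-0.19)/(386*1000*4e-06) = 153 K

153


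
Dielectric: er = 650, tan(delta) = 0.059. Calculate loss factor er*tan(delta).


Loss = 650 * 0.059 = 38.35

38.35


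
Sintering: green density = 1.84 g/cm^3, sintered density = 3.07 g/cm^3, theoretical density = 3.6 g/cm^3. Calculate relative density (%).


Relative = 3.07 / 3.6 * 100 = 85.3%

85.3


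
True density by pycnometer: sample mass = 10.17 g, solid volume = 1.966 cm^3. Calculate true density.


TD = 10.17 / 1.966 = 5.173 g/cm^3

5.173


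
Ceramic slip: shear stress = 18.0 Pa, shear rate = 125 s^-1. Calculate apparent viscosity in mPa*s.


eta = tau/gamma * 1000 = 18.0/125 * 1000 = 144.0 mPa*s

144.0


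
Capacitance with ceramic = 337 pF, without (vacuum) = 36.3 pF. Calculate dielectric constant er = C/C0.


er = 337 / 36.3 = 9.28

9.28


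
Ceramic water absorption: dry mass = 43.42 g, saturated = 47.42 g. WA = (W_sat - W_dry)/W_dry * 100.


WA = (47.42 - 43.42) / 43.42 * 100 = 9.21%

9.21


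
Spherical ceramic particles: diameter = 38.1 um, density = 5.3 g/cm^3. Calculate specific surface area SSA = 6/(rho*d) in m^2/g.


SSA = 6 / (5.3 * 38.1) = 0.03 m^2/g

0.03


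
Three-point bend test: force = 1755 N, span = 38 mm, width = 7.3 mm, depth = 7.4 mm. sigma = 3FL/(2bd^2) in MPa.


sigma = 3*1755*38/(2*7.3*7.4^2) = 250.2 MPa

250.2


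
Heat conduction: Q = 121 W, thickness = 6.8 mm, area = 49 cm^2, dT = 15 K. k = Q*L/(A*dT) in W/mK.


k = 121*6.8/1000/(49/10000*15) = 11.19 W/mK

11.19


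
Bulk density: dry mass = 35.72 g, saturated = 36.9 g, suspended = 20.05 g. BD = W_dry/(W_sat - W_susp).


BD = 35.72 / (36.9 - 20.05) = 35.72 / 16.85 = 2.12 g/cm^3

2.12


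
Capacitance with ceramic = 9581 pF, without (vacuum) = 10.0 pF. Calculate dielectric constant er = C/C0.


er = 9581 / 10.0 = 958.1

958.1


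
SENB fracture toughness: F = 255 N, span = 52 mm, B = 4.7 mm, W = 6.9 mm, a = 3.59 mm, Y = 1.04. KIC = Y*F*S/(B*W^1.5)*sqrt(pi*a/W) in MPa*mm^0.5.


KIC = 1.04*255*52/(4.7*6.9^1.5)*sqrt(pi*3.59/6.9) = 206.97

206.97


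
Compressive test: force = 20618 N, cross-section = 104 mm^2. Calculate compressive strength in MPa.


CS = 20618 / 104 = 198.3 MPa

198.3


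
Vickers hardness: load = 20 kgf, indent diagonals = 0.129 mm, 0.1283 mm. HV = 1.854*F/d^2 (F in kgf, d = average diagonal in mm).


d_avg = (0.129+0.1283)/2 = 0.12865 mm
HV = 1.854*20/0.12865^2 = 2240

2240


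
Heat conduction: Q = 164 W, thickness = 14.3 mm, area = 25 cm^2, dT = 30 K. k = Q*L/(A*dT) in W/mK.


k = 164*14.3/1000/(25/10000*30) = 31.27 W/mK

31.27


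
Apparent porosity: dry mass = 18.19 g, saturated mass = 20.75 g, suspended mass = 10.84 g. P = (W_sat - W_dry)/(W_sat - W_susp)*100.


P = (20.75 - 18.19) / (20.75 - 10.84) * 100 = 2.56 / 9.91 * 100 = 25.8%

25.8


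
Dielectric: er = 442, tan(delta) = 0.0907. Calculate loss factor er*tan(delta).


Loss = 442 * 0.0907 = 40.089

40.089


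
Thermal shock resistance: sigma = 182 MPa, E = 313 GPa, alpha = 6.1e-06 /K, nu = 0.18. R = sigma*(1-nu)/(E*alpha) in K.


R = 182*(1-0.18)/(313*1000*6.1e-06) = 78 K

78


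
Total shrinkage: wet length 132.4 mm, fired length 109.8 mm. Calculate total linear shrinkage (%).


TS = (132.4 - 109.8) / 132.4 * 100 = 17.07%

17.07


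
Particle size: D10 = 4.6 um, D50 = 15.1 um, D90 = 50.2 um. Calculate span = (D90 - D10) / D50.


Span = (50.2 - 4.6) / 15.1 = 45.6 / 15.1 = 3.02

3.02


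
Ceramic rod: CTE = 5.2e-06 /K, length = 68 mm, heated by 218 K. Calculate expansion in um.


dL = 5.2e-06 * 68 * 218 * 1000 = 77.085 um

77.085


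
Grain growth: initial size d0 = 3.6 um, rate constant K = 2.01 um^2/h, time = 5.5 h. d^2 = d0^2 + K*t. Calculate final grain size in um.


d^2 = 3.6^2 + 2.01*5.5 = 24.015
d = sqrt(24.015) = 4.9 um

4.9


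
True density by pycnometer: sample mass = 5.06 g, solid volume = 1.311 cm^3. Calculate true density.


TD = 5.06 / 1.311 = 3.86 g/cm^3

3.86


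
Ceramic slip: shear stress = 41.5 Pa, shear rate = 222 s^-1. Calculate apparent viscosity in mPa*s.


eta = tau/gamma * 1000 = 41.5/222 * 1000 = 186.9 mPa*s

186.9


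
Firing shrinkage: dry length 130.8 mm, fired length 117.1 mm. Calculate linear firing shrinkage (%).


FS = (130.8 - 117.1) / 130.8 * 100 = 10.47%

10.47


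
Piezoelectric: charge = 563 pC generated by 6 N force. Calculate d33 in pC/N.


d33 = 563 / 6 = 93.8 pC/N

93.8


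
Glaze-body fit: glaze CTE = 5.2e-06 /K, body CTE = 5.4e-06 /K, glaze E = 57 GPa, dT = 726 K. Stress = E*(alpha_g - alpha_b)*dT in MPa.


Stress = 57*1000*(5.2e-06 - 5.4e-06)*726 = -8.3 MPa

-8.3


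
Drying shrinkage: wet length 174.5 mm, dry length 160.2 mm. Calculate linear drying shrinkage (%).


DS = (174.5 - 160.2) / 174.5 * 100 = 8.19%

8.19


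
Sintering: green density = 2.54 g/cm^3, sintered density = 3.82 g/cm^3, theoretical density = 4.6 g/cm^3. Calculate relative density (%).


Relative = 3.82 / 4.6 * 100 = 83.0%

83.0


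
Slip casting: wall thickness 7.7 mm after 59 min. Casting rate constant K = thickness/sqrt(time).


K = 7.7 / sqrt(59) = 7.7 / 7.6811 = 1.002 mm/min^0.5

1.002


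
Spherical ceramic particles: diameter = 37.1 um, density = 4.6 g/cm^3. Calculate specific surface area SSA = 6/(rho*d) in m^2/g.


SSA = 6 / (4.6 * 37.1) = 0.035 m^2/g

0.035


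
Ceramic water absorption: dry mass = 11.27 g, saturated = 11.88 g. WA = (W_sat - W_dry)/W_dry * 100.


WA = (11.88 - 11.27) / 11.27 * 100 = 5.41%

5.41


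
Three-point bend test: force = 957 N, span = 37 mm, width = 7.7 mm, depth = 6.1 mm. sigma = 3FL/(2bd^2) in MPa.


sigma = 3*957*37/(2*7.7*6.1^2) = 185.4 MPa

185.4


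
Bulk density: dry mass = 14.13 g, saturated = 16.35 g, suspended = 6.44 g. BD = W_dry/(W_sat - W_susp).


BD = 14.13 / (16.35 - 6.44) = 14.13 / 9.91 = 1.426 g/cm^3

1.426


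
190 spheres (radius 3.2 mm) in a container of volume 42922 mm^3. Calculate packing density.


V_sphere = 4/3*pi*3.2^3 = 137.2583 mm^3
Total V = 190*137.2583 = 26079.077 mm^3
PD = 26079.077 / 42922 = 0.608

0.608


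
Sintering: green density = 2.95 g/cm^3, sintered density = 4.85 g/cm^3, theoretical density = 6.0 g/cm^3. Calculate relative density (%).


Relative = 4.85 / 6.0 * 100 = 80.8%

80.8


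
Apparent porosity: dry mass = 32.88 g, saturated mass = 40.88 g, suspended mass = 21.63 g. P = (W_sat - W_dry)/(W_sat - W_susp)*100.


P = (40.88 - 32.88) / (40.88 - 21.63) * 100 = 8.0 / 19.25 * 100 = 41.6%

41.6


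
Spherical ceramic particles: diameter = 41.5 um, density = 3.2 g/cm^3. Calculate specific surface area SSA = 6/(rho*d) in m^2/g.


SSA = 6 / (3.2 * 41.5) = 0.045 m^2/g

0.045


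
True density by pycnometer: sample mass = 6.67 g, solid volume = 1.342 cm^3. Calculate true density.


TD = 6.67 / 1.342 = 4.97 g/cm^3

4.97


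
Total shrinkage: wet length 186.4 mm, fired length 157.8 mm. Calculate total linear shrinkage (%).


TS = (186.4 - 157.8) / 186.4 * 100 = 15.34%

15.34


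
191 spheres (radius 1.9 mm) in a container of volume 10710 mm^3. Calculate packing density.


V_sphere = 4/3*pi*1.9^3 = 28.7309 mm^3
Total V = 191*28.7309 = 5487.6019 mm^3
PD = 5487.6019 / 10710 = 0.512

0.512


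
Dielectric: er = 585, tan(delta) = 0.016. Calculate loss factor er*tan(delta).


Loss = 585 * 0.016 = 9.36

9.36


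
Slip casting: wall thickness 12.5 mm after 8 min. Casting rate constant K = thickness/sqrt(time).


K = 12.5 / sqrt(8) = 12.5 / 2.8284 = 4.419 mm/min^0.5

4.419


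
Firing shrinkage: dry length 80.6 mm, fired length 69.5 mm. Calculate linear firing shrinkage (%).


FS = (80.6 - 69.5) / 80.6 * 100 = 13.77%

13.77


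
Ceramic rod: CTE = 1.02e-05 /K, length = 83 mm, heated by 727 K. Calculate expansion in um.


dL = 1.02e-05 * 83 * 727 * 1000 = 615.478 um

615.478


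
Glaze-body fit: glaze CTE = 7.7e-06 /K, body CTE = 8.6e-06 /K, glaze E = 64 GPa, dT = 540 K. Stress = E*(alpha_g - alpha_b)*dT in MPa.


Stress = 64*1000*(7.7e-06 - 8.6e-06)*540 = -31.1 MPa

-31.1


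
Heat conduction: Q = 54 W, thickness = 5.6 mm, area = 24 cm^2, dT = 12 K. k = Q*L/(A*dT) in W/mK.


k = 54*5.6/1000/(24/10000*12) = 10.5 W/mK

10.5


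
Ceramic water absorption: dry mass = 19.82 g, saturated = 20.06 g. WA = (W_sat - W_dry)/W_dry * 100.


WA = (20.06 - 19.82) / 19.82 * 100 = 1.21%

1.21


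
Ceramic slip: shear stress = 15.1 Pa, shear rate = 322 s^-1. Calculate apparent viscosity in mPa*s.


eta = tau/gamma * 1000 = 15.1/322 * 1000 = 46.9 mPa*s

46.9


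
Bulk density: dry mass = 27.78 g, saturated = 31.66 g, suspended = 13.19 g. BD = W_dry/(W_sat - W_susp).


BD = 27.78 / (31.66 - 13.19) = 27.78 / 18.47 = 1.504 g/cm^3

1.504


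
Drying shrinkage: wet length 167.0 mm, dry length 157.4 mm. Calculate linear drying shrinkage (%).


DS = (167.0 - 157.4) / 167.0 * 100 = 5.75%

5.75


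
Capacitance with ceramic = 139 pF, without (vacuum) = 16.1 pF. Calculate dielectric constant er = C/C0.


er = 139 / 16.1 = 8.63

8.63


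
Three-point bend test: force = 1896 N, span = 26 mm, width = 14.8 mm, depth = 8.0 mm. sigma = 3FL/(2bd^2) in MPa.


sigma = 3*1896*26/(2*14.8*8.0^2) = 78.1 MPa

78.1


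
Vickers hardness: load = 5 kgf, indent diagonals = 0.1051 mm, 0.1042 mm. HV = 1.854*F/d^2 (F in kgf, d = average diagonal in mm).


d_avg = (0.1051+0.1042)/2 = 0.10465 mm
HV = 1.854*5/0.10465^2 = 846

846


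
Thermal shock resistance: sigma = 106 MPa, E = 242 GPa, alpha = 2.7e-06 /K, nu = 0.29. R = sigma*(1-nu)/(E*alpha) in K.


R = 106*(1-0.29)/(242*1000*2.7e-06) = 115 K

115


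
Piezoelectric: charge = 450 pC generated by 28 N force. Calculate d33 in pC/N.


d33 = 450 / 28 = 16.1 pC/N

16.1


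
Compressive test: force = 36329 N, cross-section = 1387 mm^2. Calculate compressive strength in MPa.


CS = 36329 / 1387 = 26.2 MPa

26.2
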